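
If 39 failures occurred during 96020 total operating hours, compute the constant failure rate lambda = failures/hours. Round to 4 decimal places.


failures = 39
total_hours = 96020
lambda = 39 / 96020
lambda = 0.0004

0.0004


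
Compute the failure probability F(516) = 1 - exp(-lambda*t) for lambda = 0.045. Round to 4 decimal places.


lambda = 0.045, t = 516
lambda * t = 23.22
exp(-23.22) = 0.0
F(t) = 1 - 0.0
F(t) = 1.0

1.0


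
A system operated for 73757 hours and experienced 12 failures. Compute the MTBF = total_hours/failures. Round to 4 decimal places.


total_hours = 73757
failures = 12
MTBF = 73757 / 12
MTBF = 6146.4167

6146.4167


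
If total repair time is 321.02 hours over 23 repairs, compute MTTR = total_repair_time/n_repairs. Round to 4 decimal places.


total_repair_time = 321.02
n_repairs = 23
MTTR = 321.02 / 23
MTTR = 13.9574

13.9574


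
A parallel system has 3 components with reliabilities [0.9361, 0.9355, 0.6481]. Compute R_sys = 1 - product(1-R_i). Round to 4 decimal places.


Components: [0.9361, 0.9355, 0.6481]
(1 - 0.9361) = 0.0639, running product = 0.0639
(1 - 0.9355) = 0.0645, running product = 0.0041
(1 - 0.6481) = 0.3519, running product = 0.0015
Product of (1-R_i) = 0.0015
R_sys = 1 - 0.0015 = 0.9985

0.9985


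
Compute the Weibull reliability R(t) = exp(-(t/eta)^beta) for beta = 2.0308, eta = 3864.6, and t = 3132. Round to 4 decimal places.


beta = 2.0308, eta = 3864.6, t = 3132
t/eta = 3132 / 3864.6 = 0.8104
(t/eta)^beta = 0.8104^2.0308 = 0.6526
R(t) = exp(-0.6526)
R(t) = 0.5207

0.5207


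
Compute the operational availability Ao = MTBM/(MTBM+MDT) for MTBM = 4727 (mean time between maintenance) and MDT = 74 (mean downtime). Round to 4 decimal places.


MTBM = 4727
MDT = 74
MTBM + MDT = 4801
Ao = 4727 / 4801
Ao = 0.9846

0.9846


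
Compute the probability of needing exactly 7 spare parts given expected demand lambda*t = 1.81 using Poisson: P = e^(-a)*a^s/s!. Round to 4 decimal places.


a = 1.81, s = 7
e^(-a) = e^(-1.81) = 0.1637
a^s = 1.81^7 = 63.6429
s! = 5040
P = 0.1637 * 63.6429 / 5040
P = 0.0021

0.0021


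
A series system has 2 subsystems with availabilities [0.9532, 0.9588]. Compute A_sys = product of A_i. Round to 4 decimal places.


Subsystems: [0.9532, 0.9588]
After subsystem 1 (A=0.9532): product = 0.9532
After subsystem 2 (A=0.9588): product = 0.9139
A_sys = 0.9139

0.9139


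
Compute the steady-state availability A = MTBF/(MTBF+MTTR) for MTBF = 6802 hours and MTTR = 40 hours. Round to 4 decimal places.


MTBF = 6802
MTTR = 40
MTBF + MTTR = 6842
A = 6802 / 6842
A = 0.9942

0.9942


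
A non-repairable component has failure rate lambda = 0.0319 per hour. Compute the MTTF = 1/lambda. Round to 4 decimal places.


lambda = 0.0319
MTTF = 1 / 0.0319
MTTF = 31.348

31.348


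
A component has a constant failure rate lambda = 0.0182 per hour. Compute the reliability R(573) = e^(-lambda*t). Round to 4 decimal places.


lambda = 0.0182
t = 573
lambda * t = 10.4286
R(t) = e^(-10.4286)
R(t) = 0.0

0.0


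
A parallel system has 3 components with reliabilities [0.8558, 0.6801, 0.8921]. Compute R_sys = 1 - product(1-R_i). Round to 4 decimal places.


Components: [0.8558, 0.6801, 0.8921]
(1 - 0.8558) = 0.1442, running product = 0.1442
(1 - 0.6801) = 0.3199, running product = 0.0461
(1 - 0.8921) = 0.1079, running product = 0.005
Product of (1-R_i) = 0.005
R_sys = 1 - 0.005 = 0.995

0.995


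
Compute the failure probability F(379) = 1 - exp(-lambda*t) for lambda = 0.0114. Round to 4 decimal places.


lambda = 0.0114, t = 379
lambda * t = 4.3206
exp(-4.3206) = 0.0133
F(t) = 1 - 0.0133
F(t) = 0.9867

0.9867


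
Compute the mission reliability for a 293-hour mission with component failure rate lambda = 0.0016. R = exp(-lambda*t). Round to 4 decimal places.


lambda = 0.0016
mission_time = 293
lambda * t = 0.0016 * 293 = 0.4688
R = exp(-0.4688)
R = 0.6258

0.6258


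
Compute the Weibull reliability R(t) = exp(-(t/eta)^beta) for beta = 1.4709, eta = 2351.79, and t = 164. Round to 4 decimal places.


beta = 1.4709, eta = 2351.79, t = 164
t/eta = 164 / 2351.79 = 0.0697
(t/eta)^beta = 0.0697^1.4709 = 0.0199
R(t) = exp(-0.0199)
R(t) = 0.9803

0.9803


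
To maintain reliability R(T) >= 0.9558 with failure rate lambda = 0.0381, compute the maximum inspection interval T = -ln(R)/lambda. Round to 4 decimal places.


R_target = 0.9558
lambda = 0.0381
-ln(0.9558) = 0.0452
T = 0.0452 / 0.0381
T = 1.1865

1.1865


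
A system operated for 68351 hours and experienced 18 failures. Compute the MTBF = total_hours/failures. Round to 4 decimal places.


total_hours = 68351
failures = 18
MTBF = 68351 / 18
MTBF = 3797.2778

3797.2778


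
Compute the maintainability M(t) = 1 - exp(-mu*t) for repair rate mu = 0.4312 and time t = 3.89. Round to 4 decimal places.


mu = 0.4312, t = 3.89
mu * t = 0.4312 * 3.89 = 1.6774
exp(-1.6774) = 0.1869
M(t) = 1 - 0.1869
M(t) = 0.8131

0.8131


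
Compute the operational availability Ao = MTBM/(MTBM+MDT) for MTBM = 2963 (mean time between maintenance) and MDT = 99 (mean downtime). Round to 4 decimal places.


MTBM = 2963
MDT = 99
MTBM + MDT = 3062
Ao = 2963 / 3062
Ao = 0.9677

0.9677


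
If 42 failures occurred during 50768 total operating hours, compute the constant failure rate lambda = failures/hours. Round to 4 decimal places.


failures = 42
total_hours = 50768
lambda = 42 / 50768
lambda = 0.0008

0.0008


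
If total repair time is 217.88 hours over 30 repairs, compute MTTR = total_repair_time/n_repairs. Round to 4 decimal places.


total_repair_time = 217.88
n_repairs = 30
MTTR = 217.88 / 30
MTTR = 7.2627

7.2627


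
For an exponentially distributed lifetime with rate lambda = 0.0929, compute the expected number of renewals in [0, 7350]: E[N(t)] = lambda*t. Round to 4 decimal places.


lambda = 0.0929
t = 7350
E[N(t)] = lambda * t
E[N(t)] = 0.0929 * 7350
E[N(t)] = 682.815

682.815


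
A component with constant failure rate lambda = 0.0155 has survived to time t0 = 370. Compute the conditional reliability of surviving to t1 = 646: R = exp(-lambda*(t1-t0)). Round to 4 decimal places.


lambda = 0.0155
t0 = 370, t1 = 646
t1 - t0 = 276
lambda * (t1-t0) = 0.0155 * 276 = 4.278
R = exp(-4.278)
R = 0.0139

0.0139


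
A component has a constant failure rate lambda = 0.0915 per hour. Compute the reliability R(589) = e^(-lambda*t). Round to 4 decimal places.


lambda = 0.0915
t = 589
lambda * t = 53.8935
R(t) = e^(-53.8935)
R(t) = 0.0

0.0


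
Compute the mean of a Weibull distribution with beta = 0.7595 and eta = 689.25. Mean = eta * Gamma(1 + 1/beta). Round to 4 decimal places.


beta = 0.7595, eta = 689.25
1/beta = 1.3167
1 + 1/beta = 2.3167
Gamma(2.3167) = 1.1785
Mean = 689.25 * 1.1785
Mean = 812.2942

812.2942


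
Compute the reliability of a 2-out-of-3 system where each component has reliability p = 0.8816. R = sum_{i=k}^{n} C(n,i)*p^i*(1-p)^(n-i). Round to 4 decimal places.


k = 2, n = 3, p = 0.8816
i=2: C(3,2)=3 * 0.8816^2 * 0.1184^1 = 0.2761
i=3: C(3,3)=1 * 0.8816^3 * 0.1184^0 = 0.6852
R = sum of terms = 0.9613

0.9613


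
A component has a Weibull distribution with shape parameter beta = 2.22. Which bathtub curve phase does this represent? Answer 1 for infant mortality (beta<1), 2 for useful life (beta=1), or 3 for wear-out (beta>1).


beta = 2.22
Compare beta to 1:
beta < 1 => infant mortality (phase 1)
beta = 1 => useful life (phase 2)
beta > 1 => wear-out (phase 3)
Since beta = 2.22, this is wear-out (increasing failure rate)
Phase = 3

3


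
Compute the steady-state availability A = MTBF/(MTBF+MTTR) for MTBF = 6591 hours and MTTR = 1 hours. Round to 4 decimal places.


MTBF = 6591
MTTR = 1
MTBF + MTTR = 6592
A = 6591 / 6592
A = 0.9998

0.9998


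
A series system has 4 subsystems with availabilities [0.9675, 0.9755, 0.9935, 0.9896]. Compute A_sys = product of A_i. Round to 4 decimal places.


Subsystems: [0.9675, 0.9755, 0.9935, 0.9896]
After subsystem 1 (A=0.9675): product = 0.9675
After subsystem 2 (A=0.9755): product = 0.9438
After subsystem 3 (A=0.9935): product = 0.9377
After subsystem 4 (A=0.9896): product = 0.9279
A_sys = 0.9279

0.9279


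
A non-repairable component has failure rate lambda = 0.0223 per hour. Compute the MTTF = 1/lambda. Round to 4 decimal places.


lambda = 0.0223
MTTF = 1 / 0.0223
MTTF = 44.843

44.843


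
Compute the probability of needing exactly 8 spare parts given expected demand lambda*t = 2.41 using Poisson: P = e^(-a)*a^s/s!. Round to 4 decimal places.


a = 2.41, s = 8
e^(-a) = e^(-2.41) = 0.0898
a^s = 2.41^8 = 1137.9845
s! = 40320
P = 0.0898 * 1137.9845 / 40320
P = 0.0025

0.0025


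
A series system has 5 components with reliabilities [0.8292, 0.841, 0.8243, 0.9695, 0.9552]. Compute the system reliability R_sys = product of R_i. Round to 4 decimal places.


Components: [0.8292, 0.841, 0.8243, 0.9695, 0.9552]
After component 1 (R=0.8292): product = 0.8292
After component 2 (R=0.841): product = 0.6974
After component 3 (R=0.8243): product = 0.5748
After component 4 (R=0.9695): product = 0.5573
After component 5 (R=0.9552): product = 0.5323
R_sys = 0.5323

0.5323


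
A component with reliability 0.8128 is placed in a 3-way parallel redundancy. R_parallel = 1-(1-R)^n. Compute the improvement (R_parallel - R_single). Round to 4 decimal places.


R_single = 0.8128, n = 3
1 - R_single = 0.1872
(1 - R_single)^n = 0.1872^3 = 0.0066
R_parallel = 1 - 0.0066 = 0.9934
Improvement = 0.9934 - 0.8128
Improvement = 0.1806

0.1806


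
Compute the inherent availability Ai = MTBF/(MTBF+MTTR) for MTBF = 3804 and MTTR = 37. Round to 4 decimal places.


MTBF = 3804
MTTR = 37
MTBF + MTTR = 3841
Ai = 3804 / 3841
Ai = 0.9904

0.9904


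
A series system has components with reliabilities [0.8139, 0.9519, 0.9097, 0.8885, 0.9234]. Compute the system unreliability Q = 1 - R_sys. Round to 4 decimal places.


Components: [0.8139, 0.9519, 0.9097, 0.8885, 0.9234]
After component 1: product = 0.8139
After component 2: product = 0.7748
After component 3: product = 0.7048
After component 4: product = 0.6262
After component 5: product = 0.5782
R_sys = 0.5782
Q = 1 - 0.5782 = 0.4218

0.4218


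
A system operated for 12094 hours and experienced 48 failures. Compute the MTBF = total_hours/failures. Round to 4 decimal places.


total_hours = 12094
failures = 48
MTBF = 12094 / 48
MTBF = 251.9583

251.9583


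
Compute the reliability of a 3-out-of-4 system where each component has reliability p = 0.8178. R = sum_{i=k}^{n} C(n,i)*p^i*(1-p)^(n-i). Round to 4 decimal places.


k = 3, n = 4, p = 0.8178
i=3: C(4,3)=4 * 0.8178^3 * 0.1822^1 = 0.3986
i=4: C(4,4)=1 * 0.8178^4 * 0.1822^0 = 0.4473
R = sum of terms = 0.8459

0.8459


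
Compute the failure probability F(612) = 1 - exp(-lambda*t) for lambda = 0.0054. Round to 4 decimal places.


lambda = 0.0054, t = 612
lambda * t = 3.3048
exp(-3.3048) = 0.0367
F(t) = 1 - 0.0367
F(t) = 0.9633

0.9633


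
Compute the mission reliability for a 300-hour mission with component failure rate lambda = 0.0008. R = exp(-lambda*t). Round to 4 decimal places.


lambda = 0.0008
mission_time = 300
lambda * t = 0.0008 * 300 = 0.24
R = exp(-0.24)
R = 0.7866

0.7866


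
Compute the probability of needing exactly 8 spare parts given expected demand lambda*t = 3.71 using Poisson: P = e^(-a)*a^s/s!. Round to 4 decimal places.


a = 3.71, s = 8
e^(-a) = e^(-3.71) = 0.0245
a^s = 3.71^8 = 35891.4726
s! = 40320
P = 0.0245 * 35891.4726 / 40320
P = 0.0218

0.0218


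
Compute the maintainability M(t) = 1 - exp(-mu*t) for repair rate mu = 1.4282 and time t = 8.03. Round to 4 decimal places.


mu = 1.4282, t = 8.03
mu * t = 1.4282 * 8.03 = 11.4684
exp(-11.4684) = 0.0
M(t) = 1 - 0.0
M(t) = 1.0

1.0


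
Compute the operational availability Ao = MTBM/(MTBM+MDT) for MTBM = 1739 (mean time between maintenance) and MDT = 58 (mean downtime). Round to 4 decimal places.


MTBM = 1739
MDT = 58
MTBM + MDT = 1797
Ao = 1739 / 1797
Ao = 0.9677

0.9677


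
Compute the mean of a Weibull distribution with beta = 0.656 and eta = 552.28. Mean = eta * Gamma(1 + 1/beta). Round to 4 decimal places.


beta = 0.656, eta = 552.28
1/beta = 1.5244
1 + 1/beta = 2.5244
Gamma(2.5244) = 1.3525
Mean = 552.28 * 1.3525
Mean = 746.9763

746.9763


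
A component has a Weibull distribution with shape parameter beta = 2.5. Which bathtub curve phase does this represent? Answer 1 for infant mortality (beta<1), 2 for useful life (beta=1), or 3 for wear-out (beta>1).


beta = 2.5
Compare beta to 1:
beta < 1 => infant mortality (phase 1)
beta = 1 => useful life (phase 2)
beta > 1 => wear-out (phase 3)
Since beta = 2.5, this is wear-out (increasing failure rate)
Phase = 3

3


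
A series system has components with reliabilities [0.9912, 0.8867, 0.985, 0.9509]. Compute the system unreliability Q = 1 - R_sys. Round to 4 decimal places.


Components: [0.9912, 0.8867, 0.985, 0.9509]
After component 1: product = 0.9912
After component 2: product = 0.8789
After component 3: product = 0.8657
After component 4: product = 0.8232
R_sys = 0.8232
Q = 1 - 0.8232 = 0.1768

0.1768


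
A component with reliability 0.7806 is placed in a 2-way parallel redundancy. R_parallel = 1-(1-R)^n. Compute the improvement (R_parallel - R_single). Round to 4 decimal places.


R_single = 0.7806, n = 2
1 - R_single = 0.2194
(1 - R_single)^n = 0.2194^2 = 0.0481
R_parallel = 1 - 0.0481 = 0.9519
Improvement = 0.9519 - 0.7806
Improvement = 0.1713

0.1713


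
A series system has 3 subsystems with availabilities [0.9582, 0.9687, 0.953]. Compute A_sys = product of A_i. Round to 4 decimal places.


Subsystems: [0.9582, 0.9687, 0.953]
After subsystem 1 (A=0.9582): product = 0.9582
After subsystem 2 (A=0.9687): product = 0.9282
After subsystem 3 (A=0.953): product = 0.8846
A_sys = 0.8846

0.8846


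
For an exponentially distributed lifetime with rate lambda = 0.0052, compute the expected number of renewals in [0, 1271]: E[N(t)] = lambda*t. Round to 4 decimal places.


lambda = 0.0052
t = 1271
E[N(t)] = lambda * t
E[N(t)] = 0.0052 * 1271
E[N(t)] = 6.6092

6.6092


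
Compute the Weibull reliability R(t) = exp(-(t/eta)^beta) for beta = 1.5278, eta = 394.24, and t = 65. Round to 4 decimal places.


beta = 1.5278, eta = 394.24, t = 65
t/eta = 65 / 394.24 = 0.1649
(t/eta)^beta = 0.1649^1.5278 = 0.0637
R(t) = exp(-0.0637)
R(t) = 0.9383

0.9383


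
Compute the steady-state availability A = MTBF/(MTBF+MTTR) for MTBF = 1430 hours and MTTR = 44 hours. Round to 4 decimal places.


MTBF = 1430
MTTR = 44
MTBF + MTTR = 1474
A = 1430 / 1474
A = 0.9701

0.9701


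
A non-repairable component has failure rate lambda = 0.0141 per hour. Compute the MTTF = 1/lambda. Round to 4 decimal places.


lambda = 0.0141
MTTF = 1 / 0.0141
MTTF = 70.922

70.922


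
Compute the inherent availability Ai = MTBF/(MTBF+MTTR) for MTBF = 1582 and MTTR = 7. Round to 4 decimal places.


MTBF = 1582
MTTR = 7
MTBF + MTTR = 1589
Ai = 1582 / 1589
Ai = 0.9956

0.9956


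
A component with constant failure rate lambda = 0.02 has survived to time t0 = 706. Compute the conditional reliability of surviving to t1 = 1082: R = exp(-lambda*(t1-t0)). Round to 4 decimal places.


lambda = 0.02
t0 = 706, t1 = 1082
t1 - t0 = 376
lambda * (t1-t0) = 0.02 * 376 = 7.52
R = exp(-7.52)
R = 0.0005

0.0005


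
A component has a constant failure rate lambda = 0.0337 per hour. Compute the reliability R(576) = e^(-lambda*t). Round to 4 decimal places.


lambda = 0.0337
t = 576
lambda * t = 19.4112
R(t) = e^(-19.4112)
R(t) = 0.0

0.0


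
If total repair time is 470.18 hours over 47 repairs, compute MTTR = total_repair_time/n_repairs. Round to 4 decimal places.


total_repair_time = 470.18
n_repairs = 47
MTTR = 470.18 / 47
MTTR = 10.0038

10.0038


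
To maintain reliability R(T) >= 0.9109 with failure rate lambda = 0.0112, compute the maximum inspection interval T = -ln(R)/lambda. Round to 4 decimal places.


R_target = 0.9109
lambda = 0.0112
-ln(0.9109) = 0.0933
T = 0.0933 / 0.0112
T = 8.3323

8.3323


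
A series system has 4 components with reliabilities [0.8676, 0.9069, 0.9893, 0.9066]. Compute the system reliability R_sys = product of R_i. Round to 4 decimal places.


Components: [0.8676, 0.9069, 0.9893, 0.9066]
After component 1 (R=0.8676): product = 0.8676
After component 2 (R=0.9069): product = 0.7868
After component 3 (R=0.9893): product = 0.7784
After component 4 (R=0.9066): product = 0.7057
R_sys = 0.7057

0.7057


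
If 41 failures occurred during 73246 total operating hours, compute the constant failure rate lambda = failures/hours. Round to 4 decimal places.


failures = 41
total_hours = 73246
lambda = 41 / 73246
lambda = 0.0006

0.0006


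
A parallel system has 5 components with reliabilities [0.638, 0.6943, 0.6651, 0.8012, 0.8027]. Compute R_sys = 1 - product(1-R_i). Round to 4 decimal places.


Components: [0.638, 0.6943, 0.6651, 0.8012, 0.8027]
(1 - 0.638) = 0.362, running product = 0.362
(1 - 0.6943) = 0.3057, running product = 0.1107
(1 - 0.6651) = 0.3349, running product = 0.0371
(1 - 0.8012) = 0.1988, running product = 0.0074
(1 - 0.8027) = 0.1973, running product = 0.0015
Product of (1-R_i) = 0.0015
R_sys = 1 - 0.0015 = 0.9985

0.9985


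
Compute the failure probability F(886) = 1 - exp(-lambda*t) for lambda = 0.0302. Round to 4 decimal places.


lambda = 0.0302, t = 886
lambda * t = 26.7572
exp(-26.7572) = 0.0
F(t) = 1 - 0.0
F(t) = 1.0

1.0


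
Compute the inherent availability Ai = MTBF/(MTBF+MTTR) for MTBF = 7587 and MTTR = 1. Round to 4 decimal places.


MTBF = 7587
MTTR = 1
MTBF + MTTR = 7588
Ai = 7587 / 7588
Ai = 0.9999

0.9999


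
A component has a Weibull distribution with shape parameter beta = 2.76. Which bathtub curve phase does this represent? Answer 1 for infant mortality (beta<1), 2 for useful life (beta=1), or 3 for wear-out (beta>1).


beta = 2.76
Compare beta to 1:
beta < 1 => infant mortality (phase 1)
beta = 1 => useful life (phase 2)
beta > 1 => wear-out (phase 3)
Since beta = 2.76, this is wear-out (increasing failure rate)
Phase = 3

3


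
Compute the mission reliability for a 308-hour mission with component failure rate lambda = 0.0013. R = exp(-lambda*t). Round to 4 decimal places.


lambda = 0.0013
mission_time = 308
lambda * t = 0.0013 * 308 = 0.4004
R = exp(-0.4004)
R = 0.6701

0.6701


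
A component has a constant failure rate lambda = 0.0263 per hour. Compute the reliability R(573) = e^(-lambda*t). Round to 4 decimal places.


lambda = 0.0263
t = 573
lambda * t = 15.0699
R(t) = e^(-15.0699)
R(t) = 0.0

0.0


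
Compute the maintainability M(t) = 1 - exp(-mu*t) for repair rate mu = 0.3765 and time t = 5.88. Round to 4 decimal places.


mu = 0.3765, t = 5.88
mu * t = 0.3765 * 5.88 = 2.2138
exp(-2.2138) = 0.1093
M(t) = 1 - 0.1093
M(t) = 0.8907

0.8907


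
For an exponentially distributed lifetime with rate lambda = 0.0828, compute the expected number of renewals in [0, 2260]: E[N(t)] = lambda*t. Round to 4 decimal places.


lambda = 0.0828
t = 2260
E[N(t)] = lambda * t
E[N(t)] = 0.0828 * 2260
E[N(t)] = 187.128

187.128


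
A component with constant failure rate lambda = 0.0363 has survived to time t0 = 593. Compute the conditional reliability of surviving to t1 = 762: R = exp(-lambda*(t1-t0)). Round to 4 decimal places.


lambda = 0.0363
t0 = 593, t1 = 762
t1 - t0 = 169
lambda * (t1-t0) = 0.0363 * 169 = 6.1347
R = exp(-6.1347)
R = 0.0022

0.0022


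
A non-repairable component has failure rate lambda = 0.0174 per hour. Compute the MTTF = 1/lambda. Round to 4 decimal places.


lambda = 0.0174
MTTF = 1 / 0.0174
MTTF = 57.4713

57.4713


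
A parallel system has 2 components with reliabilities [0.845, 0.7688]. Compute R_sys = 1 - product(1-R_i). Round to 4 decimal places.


Components: [0.845, 0.7688]
(1 - 0.845) = 0.155, running product = 0.155
(1 - 0.7688) = 0.2312, running product = 0.0358
Product of (1-R_i) = 0.0358
R_sys = 1 - 0.0358 = 0.9642

0.9642


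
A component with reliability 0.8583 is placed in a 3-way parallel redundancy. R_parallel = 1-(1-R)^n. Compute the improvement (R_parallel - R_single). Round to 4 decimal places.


R_single = 0.8583, n = 3
1 - R_single = 0.1417
(1 - R_single)^n = 0.1417^3 = 0.0028
R_parallel = 1 - 0.0028 = 0.9972
Improvement = 0.9972 - 0.8583
Improvement = 0.1389

0.1389


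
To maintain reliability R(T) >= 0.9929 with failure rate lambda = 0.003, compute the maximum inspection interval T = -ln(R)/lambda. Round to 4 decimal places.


R_target = 0.9929
lambda = 0.003
-ln(0.9929) = 0.0071
T = 0.0071 / 0.003
T = 2.3751

2.3751


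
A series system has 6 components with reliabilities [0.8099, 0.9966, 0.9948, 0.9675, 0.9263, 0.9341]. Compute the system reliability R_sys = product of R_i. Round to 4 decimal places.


Components: [0.8099, 0.9966, 0.9948, 0.9675, 0.9263, 0.9341]
After component 1 (R=0.8099): product = 0.8099
After component 2 (R=0.9966): product = 0.8071
After component 3 (R=0.9948): product = 0.8029
After component 4 (R=0.9675): product = 0.7769
After component 5 (R=0.9263): product = 0.7196
After component 6 (R=0.9341): product = 0.6722
R_sys = 0.6722

0.6722


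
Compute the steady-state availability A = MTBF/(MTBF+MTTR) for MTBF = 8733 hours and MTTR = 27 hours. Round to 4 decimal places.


MTBF = 8733
MTTR = 27
MTBF + MTTR = 8760
A = 8733 / 8760
A = 0.9969

0.9969


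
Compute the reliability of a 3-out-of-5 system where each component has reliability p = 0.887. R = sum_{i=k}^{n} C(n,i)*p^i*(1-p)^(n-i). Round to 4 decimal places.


k = 3, n = 5, p = 0.887
i=3: C(5,3)=10 * 0.887^3 * 0.113^2 = 0.0891
i=4: C(5,4)=5 * 0.887^4 * 0.113^1 = 0.3497
i=5: C(5,5)=1 * 0.887^5 * 0.113^0 = 0.5491
R = sum of terms = 0.9879

0.9879


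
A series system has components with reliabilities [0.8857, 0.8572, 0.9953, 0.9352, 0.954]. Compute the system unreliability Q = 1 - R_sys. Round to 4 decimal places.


Components: [0.8857, 0.8572, 0.9953, 0.9352, 0.954]
After component 1: product = 0.8857
After component 2: product = 0.7592
After component 3: product = 0.7557
After component 4: product = 0.7067
After component 5: product = 0.6742
R_sys = 0.6742
Q = 1 - 0.6742 = 0.3258

0.3258


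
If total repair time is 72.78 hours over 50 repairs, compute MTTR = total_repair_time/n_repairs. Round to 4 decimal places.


total_repair_time = 72.78
n_repairs = 50
MTTR = 72.78 / 50
MTTR = 1.4556

1.4556


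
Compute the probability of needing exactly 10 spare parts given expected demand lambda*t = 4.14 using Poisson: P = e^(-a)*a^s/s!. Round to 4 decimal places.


a = 4.14, s = 10
e^(-a) = e^(-4.14) = 0.0159
a^s = 4.14^10 = 1479120.006
s! = 3628800
P = 0.0159 * 1479120.006 / 3628800
P = 0.0065

0.0065


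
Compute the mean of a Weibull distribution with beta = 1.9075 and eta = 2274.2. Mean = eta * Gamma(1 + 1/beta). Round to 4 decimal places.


beta = 1.9075, eta = 2274.2
1/beta = 0.5242
1 + 1/beta = 1.5242
Gamma(1.5242) = 0.8873
Mean = 2274.2 * 0.8873
Mean = 2017.7917

2017.7917


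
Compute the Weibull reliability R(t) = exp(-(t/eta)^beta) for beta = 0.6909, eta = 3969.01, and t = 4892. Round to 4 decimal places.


beta = 0.6909, eta = 3969.01, t = 4892
t/eta = 4892 / 3969.01 = 1.2325
(t/eta)^beta = 1.2325^0.6909 = 1.1554
R(t) = exp(-1.1554)
R(t) = 0.3149

0.3149


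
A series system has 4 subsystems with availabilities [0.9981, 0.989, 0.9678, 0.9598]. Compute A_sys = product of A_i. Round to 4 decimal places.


Subsystems: [0.9981, 0.989, 0.9678, 0.9598]
After subsystem 1 (A=0.9981): product = 0.9981
After subsystem 2 (A=0.989): product = 0.9871
After subsystem 3 (A=0.9678): product = 0.9553
After subsystem 4 (A=0.9598): product = 0.9169
A_sys = 0.9169

0.9169


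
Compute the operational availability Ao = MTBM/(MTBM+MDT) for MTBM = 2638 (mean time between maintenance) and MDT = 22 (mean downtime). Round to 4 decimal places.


MTBM = 2638
MDT = 22
MTBM + MDT = 2660
Ao = 2638 / 2660
Ao = 0.9917

0.9917


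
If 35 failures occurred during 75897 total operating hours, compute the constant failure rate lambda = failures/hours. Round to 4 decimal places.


failures = 35
total_hours = 75897
lambda = 35 / 75897
lambda = 0.0005

0.0005


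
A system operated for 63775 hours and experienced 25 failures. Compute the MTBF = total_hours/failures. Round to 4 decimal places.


total_hours = 63775
failures = 25
MTBF = 63775 / 25
MTBF = 2551.0

2551.0


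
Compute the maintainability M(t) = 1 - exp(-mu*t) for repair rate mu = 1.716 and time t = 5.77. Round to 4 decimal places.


mu = 1.716, t = 5.77
mu * t = 1.716 * 5.77 = 9.9013
exp(-9.9013) = 0.0001
M(t) = 1 - 0.0001
M(t) = 0.9999

0.9999


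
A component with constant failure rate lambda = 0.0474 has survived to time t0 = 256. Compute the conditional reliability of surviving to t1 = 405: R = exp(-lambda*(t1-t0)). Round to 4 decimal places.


lambda = 0.0474
t0 = 256, t1 = 405
t1 - t0 = 149
lambda * (t1-t0) = 0.0474 * 149 = 7.0626
R = exp(-7.0626)
R = 0.0009

0.0009


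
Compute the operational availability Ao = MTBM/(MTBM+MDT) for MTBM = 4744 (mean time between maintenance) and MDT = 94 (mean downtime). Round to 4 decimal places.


MTBM = 4744
MDT = 94
MTBM + MDT = 4838
Ao = 4744 / 4838
Ao = 0.9806

0.9806


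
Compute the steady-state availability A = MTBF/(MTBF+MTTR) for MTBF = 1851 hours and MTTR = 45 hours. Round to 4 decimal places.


MTBF = 1851
MTTR = 45
MTBF + MTTR = 1896
A = 1851 / 1896
A = 0.9763

0.9763


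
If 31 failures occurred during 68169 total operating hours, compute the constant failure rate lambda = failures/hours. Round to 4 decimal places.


failures = 31
total_hours = 68169
lambda = 31 / 68169
lambda = 0.0005

0.0005


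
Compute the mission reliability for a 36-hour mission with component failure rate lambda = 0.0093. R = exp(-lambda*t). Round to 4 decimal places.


lambda = 0.0093
mission_time = 36
lambda * t = 0.0093 * 36 = 0.3348
R = exp(-0.3348)
R = 0.7155

0.7155


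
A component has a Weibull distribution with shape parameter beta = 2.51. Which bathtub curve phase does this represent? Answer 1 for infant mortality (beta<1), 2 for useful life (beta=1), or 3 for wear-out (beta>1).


beta = 2.51
Compare beta to 1:
beta < 1 => infant mortality (phase 1)
beta = 1 => useful life (phase 2)
beta > 1 => wear-out (phase 3)
Since beta = 2.51, this is wear-out (increasing failure rate)
Phase = 3

3


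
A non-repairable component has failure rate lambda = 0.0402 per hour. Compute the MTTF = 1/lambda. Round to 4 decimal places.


lambda = 0.0402
MTTF = 1 / 0.0402
MTTF = 24.8756

24.8756


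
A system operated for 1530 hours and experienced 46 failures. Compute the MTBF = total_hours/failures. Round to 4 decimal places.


total_hours = 1530
failures = 46
MTBF = 1530 / 46
MTBF = 33.2609

33.2609


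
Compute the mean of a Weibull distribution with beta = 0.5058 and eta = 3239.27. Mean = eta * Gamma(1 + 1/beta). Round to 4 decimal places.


beta = 0.5058, eta = 3239.27
1/beta = 1.9771
1 + 1/beta = 2.9771
Gamma(2.9771) = 1.9583
Mean = 3239.27 * 1.9583
Mean = 6343.5354

6343.5354


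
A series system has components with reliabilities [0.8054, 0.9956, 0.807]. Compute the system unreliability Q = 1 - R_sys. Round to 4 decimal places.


Components: [0.8054, 0.9956, 0.807]
After component 1: product = 0.8054
After component 2: product = 0.8019
After component 3: product = 0.6471
R_sys = 0.6471
Q = 1 - 0.6471 = 0.3529

0.3529


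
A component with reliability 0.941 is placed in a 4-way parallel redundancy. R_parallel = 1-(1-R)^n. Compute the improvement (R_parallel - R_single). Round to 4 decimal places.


R_single = 0.941, n = 4
1 - R_single = 0.059
(1 - R_single)^n = 0.059^4 = 0.0
R_parallel = 1 - 0.0 = 1.0
Improvement = 1.0 - 0.941
Improvement = 0.059

0.059


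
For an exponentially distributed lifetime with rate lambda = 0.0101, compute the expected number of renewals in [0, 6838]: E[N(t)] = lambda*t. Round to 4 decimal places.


lambda = 0.0101
t = 6838
E[N(t)] = lambda * t
E[N(t)] = 0.0101 * 6838
E[N(t)] = 69.0638

69.0638


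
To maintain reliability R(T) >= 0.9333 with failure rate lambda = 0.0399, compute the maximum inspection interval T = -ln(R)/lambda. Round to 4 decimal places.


R_target = 0.9333
lambda = 0.0399
-ln(0.9333) = 0.069
T = 0.069 / 0.0399
T = 1.73

1.73


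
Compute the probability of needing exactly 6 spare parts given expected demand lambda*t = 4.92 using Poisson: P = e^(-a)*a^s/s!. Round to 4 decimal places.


a = 4.92, s = 6
e^(-a) = e^(-4.92) = 0.0073
a^s = 4.92^6 = 14183.7353
s! = 720
P = 0.0073 * 14183.7353 / 720
P = 0.1438

0.1438


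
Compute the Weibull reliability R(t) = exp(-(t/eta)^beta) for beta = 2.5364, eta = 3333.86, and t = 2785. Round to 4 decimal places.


beta = 2.5364, eta = 3333.86, t = 2785
t/eta = 2785 / 3333.86 = 0.8354
(t/eta)^beta = 0.8354^2.5364 = 0.6337
R(t) = exp(-0.6337)
R(t) = 0.5307

0.5307


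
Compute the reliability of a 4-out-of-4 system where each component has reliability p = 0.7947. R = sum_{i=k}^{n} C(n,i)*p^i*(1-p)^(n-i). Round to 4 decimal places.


k = 4, n = 4, p = 0.7947
i=4: C(4,4)=1 * 0.7947^4 * 0.2053^0 = 0.3989
R = sum of terms = 0.3989

0.3989


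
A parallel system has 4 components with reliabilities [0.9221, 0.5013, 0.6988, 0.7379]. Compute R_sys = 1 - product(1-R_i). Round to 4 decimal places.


Components: [0.9221, 0.5013, 0.6988, 0.7379]
(1 - 0.9221) = 0.0779, running product = 0.0779
(1 - 0.5013) = 0.4987, running product = 0.0388
(1 - 0.6988) = 0.3012, running product = 0.0117
(1 - 0.7379) = 0.2621, running product = 0.0031
Product of (1-R_i) = 0.0031
R_sys = 1 - 0.0031 = 0.9969

0.9969


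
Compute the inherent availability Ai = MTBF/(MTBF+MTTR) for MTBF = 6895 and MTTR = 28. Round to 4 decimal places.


MTBF = 6895
MTTR = 28
MTBF + MTTR = 6923
Ai = 6895 / 6923
Ai = 0.996

0.996


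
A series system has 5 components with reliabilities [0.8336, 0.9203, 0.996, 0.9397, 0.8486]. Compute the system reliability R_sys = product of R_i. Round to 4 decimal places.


Components: [0.8336, 0.9203, 0.996, 0.9397, 0.8486]
After component 1 (R=0.8336): product = 0.8336
After component 2 (R=0.9203): product = 0.7672
After component 3 (R=0.996): product = 0.7641
After component 4 (R=0.9397): product = 0.718
After component 5 (R=0.8486): product = 0.6093
R_sys = 0.6093

0.6093


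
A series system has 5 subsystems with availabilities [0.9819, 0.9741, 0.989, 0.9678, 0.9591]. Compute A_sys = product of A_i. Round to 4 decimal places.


Subsystems: [0.9819, 0.9741, 0.989, 0.9678, 0.9591]
After subsystem 1 (A=0.9819): product = 0.9819
After subsystem 2 (A=0.9741): product = 0.9565
After subsystem 3 (A=0.989): product = 0.9459
After subsystem 4 (A=0.9678): product = 0.9155
After subsystem 5 (A=0.9591): product = 0.878
A_sys = 0.878

0.878


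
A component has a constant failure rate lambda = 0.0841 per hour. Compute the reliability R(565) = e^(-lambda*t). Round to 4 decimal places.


lambda = 0.0841
t = 565
lambda * t = 47.5165
R(t) = e^(-47.5165)
R(t) = 0.0

0.0


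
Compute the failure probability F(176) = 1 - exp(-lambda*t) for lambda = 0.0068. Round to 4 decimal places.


lambda = 0.0068, t = 176
lambda * t = 1.1968
exp(-1.1968) = 0.3022
F(t) = 1 - 0.3022
F(t) = 0.6978

0.6978


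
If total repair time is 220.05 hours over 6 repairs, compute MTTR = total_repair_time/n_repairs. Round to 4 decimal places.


total_repair_time = 220.05
n_repairs = 6
MTTR = 220.05 / 6
MTTR = 36.675

36.675


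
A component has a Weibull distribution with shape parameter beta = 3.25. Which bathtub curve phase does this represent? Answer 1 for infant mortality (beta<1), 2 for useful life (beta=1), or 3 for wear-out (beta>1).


beta = 3.25
Compare beta to 1:
beta < 1 => infant mortality (phase 1)
beta = 1 => useful life (phase 2)
beta > 1 => wear-out (phase 3)
Since beta = 3.25, this is wear-out (increasing failure rate)
Phase = 3

3


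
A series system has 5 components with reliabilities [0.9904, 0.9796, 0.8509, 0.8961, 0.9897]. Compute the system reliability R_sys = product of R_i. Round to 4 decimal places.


Components: [0.9904, 0.9796, 0.8509, 0.8961, 0.9897]
After component 1 (R=0.9904): product = 0.9904
After component 2 (R=0.9796): product = 0.9702
After component 3 (R=0.8509): product = 0.8255
After component 4 (R=0.8961): product = 0.7398
After component 5 (R=0.9897): product = 0.7321
R_sys = 0.7321

0.7321


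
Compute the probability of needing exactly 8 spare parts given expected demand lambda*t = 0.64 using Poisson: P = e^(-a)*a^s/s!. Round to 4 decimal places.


a = 0.64, s = 8
e^(-a) = e^(-0.64) = 0.5273
a^s = 0.64^8 = 0.0281
s! = 40320
P = 0.5273 * 0.0281 / 40320
P = 0.0

0.0


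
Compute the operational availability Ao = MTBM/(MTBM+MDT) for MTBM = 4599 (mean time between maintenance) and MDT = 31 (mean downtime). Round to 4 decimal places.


MTBM = 4599
MDT = 31
MTBM + MDT = 4630
Ao = 4599 / 4630
Ao = 0.9933

0.9933


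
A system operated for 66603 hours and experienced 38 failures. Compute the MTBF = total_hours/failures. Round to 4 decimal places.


total_hours = 66603
failures = 38
MTBF = 66603 / 38
MTBF = 1752.7105

1752.7105


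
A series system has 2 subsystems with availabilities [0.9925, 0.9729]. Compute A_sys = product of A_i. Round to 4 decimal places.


Subsystems: [0.9925, 0.9729]
After subsystem 1 (A=0.9925): product = 0.9925
After subsystem 2 (A=0.9729): product = 0.9656
A_sys = 0.9656

0.9656


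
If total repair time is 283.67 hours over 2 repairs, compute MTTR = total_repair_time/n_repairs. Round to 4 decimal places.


total_repair_time = 283.67
n_repairs = 2
MTTR = 283.67 / 2
MTTR = 141.835

141.835


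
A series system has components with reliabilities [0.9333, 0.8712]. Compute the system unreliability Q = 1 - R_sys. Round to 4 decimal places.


Components: [0.9333, 0.8712]
After component 1: product = 0.9333
After component 2: product = 0.8131
R_sys = 0.8131
Q = 1 - 0.8131 = 0.1869

0.1869


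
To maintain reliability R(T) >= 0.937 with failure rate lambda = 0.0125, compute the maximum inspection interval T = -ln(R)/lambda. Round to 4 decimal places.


R_target = 0.937
lambda = 0.0125
-ln(0.937) = 0.0651
T = 0.0651 / 0.0125
T = 5.2058

5.2058


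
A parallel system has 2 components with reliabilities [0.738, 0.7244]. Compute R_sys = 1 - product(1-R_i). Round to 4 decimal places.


Components: [0.738, 0.7244]
(1 - 0.738) = 0.262, running product = 0.262
(1 - 0.7244) = 0.2756, running product = 0.0722
Product of (1-R_i) = 0.0722
R_sys = 1 - 0.0722 = 0.9278

0.9278


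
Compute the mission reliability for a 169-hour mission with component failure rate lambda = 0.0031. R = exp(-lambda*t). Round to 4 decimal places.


lambda = 0.0031
mission_time = 169
lambda * t = 0.0031 * 169 = 0.5239
R = exp(-0.5239)
R = 0.5922

0.5922


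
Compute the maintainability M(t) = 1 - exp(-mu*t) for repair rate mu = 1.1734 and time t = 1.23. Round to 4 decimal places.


mu = 1.1734, t = 1.23
mu * t = 1.1734 * 1.23 = 1.4433
exp(-1.4433) = 0.2362
M(t) = 1 - 0.2362
M(t) = 0.7638

0.7638


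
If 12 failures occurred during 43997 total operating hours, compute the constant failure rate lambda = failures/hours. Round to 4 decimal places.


failures = 12
total_hours = 43997
lambda = 12 / 43997
lambda = 0.0003

0.0003


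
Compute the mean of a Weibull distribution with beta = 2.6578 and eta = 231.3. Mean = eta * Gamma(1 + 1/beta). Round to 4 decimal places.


beta = 2.6578, eta = 231.3
1/beta = 0.3763
1 + 1/beta = 1.3763
Gamma(1.3763) = 0.8888
Mean = 231.3 * 0.8888
Mean = 205.5834

205.5834


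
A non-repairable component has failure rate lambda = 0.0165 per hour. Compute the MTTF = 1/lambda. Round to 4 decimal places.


lambda = 0.0165
MTTF = 1 / 0.0165
MTTF = 60.6061

60.6061


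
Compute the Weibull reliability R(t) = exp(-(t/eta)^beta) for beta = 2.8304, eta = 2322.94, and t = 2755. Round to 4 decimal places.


beta = 2.8304, eta = 2322.94, t = 2755
t/eta = 2755 / 2322.94 = 1.186
(t/eta)^beta = 1.186^2.8304 = 1.6206
R(t) = exp(-1.6206)
R(t) = 0.1978

0.1978


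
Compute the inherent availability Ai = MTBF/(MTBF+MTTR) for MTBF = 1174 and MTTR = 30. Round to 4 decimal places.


MTBF = 1174
MTTR = 30
MTBF + MTTR = 1204
Ai = 1174 / 1204
Ai = 0.9751

0.9751


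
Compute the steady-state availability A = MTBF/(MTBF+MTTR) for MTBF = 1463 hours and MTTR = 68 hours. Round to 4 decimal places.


MTBF = 1463
MTTR = 68
MTBF + MTTR = 1531
A = 1463 / 1531
A = 0.9556

0.9556


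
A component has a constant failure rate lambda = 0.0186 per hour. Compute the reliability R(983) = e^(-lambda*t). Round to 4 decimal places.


lambda = 0.0186
t = 983
lambda * t = 18.2838
R(t) = e^(-18.2838)
R(t) = 0.0

0.0


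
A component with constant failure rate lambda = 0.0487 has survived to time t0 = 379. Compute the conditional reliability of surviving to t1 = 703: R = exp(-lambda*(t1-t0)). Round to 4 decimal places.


lambda = 0.0487
t0 = 379, t1 = 703
t1 - t0 = 324
lambda * (t1-t0) = 0.0487 * 324 = 15.7788
R = exp(-15.7788)
R = 0.0

0.0


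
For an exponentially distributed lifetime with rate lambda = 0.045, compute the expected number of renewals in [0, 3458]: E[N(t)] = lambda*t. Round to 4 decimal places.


lambda = 0.045
t = 3458
E[N(t)] = lambda * t
E[N(t)] = 0.045 * 3458
E[N(t)] = 155.61

155.61


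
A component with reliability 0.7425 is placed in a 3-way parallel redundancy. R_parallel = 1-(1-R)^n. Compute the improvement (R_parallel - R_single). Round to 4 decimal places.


R_single = 0.7425, n = 3
1 - R_single = 0.2575
(1 - R_single)^n = 0.2575^3 = 0.0171
R_parallel = 1 - 0.0171 = 0.9829
Improvement = 0.9829 - 0.7425
Improvement = 0.2404

0.2404


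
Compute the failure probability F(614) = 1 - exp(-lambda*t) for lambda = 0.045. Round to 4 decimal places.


lambda = 0.045, t = 614
lambda * t = 27.63
exp(-27.63) = 0.0
F(t) = 1 - 0.0
F(t) = 1.0

1.0


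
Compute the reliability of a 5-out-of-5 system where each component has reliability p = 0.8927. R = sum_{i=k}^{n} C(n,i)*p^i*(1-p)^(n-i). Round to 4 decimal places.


k = 5, n = 5, p = 0.8927
i=5: C(5,5)=1 * 0.8927^5 * 0.1073^0 = 0.5669
R = sum of terms = 0.5669

0.5669


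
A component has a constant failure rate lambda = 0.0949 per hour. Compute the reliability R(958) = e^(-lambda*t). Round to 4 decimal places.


lambda = 0.0949
t = 958
lambda * t = 90.9142
R(t) = e^(-90.9142)
R(t) = 0.0

0.0


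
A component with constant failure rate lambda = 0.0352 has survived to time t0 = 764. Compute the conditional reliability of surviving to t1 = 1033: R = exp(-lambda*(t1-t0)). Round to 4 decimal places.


lambda = 0.0352
t0 = 764, t1 = 1033
t1 - t0 = 269
lambda * (t1-t0) = 0.0352 * 269 = 9.4688
R = exp(-9.4688)
R = 0.0001

0.0001


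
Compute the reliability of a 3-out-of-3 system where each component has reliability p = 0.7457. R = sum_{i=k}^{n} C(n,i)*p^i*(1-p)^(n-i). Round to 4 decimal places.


k = 3, n = 3, p = 0.7457
i=3: C(3,3)=1 * 0.7457^3 * 0.2543^0 = 0.4147
R = sum of terms = 0.4147

0.4147


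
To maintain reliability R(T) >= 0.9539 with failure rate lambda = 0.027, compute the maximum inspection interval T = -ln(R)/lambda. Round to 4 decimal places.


R_target = 0.9539
lambda = 0.027
-ln(0.9539) = 0.0472
T = 0.0472 / 0.027
T = 1.748

1.748


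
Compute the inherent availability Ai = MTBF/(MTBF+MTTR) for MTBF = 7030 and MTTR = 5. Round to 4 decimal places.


MTBF = 7030
MTTR = 5
MTBF + MTTR = 7035
Ai = 7030 / 7035
Ai = 0.9993

0.9993


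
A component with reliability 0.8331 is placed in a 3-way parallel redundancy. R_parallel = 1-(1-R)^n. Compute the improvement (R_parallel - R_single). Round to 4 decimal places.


R_single = 0.8331, n = 3
1 - R_single = 0.1669
(1 - R_single)^n = 0.1669^3 = 0.0046
R_parallel = 1 - 0.0046 = 0.9954
Improvement = 0.9954 - 0.8331
Improvement = 0.1623

0.1623
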